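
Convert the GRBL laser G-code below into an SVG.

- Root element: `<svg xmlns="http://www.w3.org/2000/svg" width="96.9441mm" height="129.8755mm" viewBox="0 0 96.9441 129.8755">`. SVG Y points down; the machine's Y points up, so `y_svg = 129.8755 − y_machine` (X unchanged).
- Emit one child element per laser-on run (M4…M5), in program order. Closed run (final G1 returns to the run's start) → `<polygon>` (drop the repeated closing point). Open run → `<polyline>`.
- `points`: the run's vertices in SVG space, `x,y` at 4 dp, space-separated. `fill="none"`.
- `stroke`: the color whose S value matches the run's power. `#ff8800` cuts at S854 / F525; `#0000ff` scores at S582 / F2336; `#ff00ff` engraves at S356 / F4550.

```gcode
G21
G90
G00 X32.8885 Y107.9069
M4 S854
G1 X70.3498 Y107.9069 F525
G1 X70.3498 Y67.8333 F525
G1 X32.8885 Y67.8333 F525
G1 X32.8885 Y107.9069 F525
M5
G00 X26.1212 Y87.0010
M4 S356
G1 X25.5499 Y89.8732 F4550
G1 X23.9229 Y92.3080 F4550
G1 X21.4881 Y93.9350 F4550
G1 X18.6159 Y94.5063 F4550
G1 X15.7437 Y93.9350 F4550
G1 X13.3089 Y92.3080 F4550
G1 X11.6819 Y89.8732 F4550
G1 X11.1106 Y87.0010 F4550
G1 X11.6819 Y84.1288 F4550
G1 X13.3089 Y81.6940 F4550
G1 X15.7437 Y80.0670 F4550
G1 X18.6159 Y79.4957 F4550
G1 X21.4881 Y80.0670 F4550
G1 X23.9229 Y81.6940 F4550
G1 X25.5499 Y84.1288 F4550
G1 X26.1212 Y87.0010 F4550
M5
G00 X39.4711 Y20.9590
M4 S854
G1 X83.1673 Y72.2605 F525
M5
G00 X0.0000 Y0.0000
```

<svg xmlns="http://www.w3.org/2000/svg" width="96.9441mm" height="129.8755mm" viewBox="0 0 96.9441 129.8755">
  <polygon points="32.8885,21.9686 70.3498,21.9686 70.3498,62.0422 32.8885,62.0422" fill="none" stroke="#ff8800"/>
  <polygon points="26.1212,42.8745 25.5499,40.0023 23.9229,37.5675 21.4881,35.9405 18.6159,35.3692 15.7437,35.9405 13.3089,37.5675 11.6819,40.0023 11.1106,42.8745 11.6819,45.7467 13.3089,48.1815 15.7437,49.8085 18.6159,50.3798 21.4881,49.8085 23.9229,48.1815 25.5499,45.7467" fill="none" stroke="#ff00ff"/>
  <polyline points="39.4711,108.9165 83.1673,57.6150" fill="none" stroke="#ff8800"/>
</svg>

y_svg = 129.8755 − y_m.

[1] S854→`#ff8800` (cut); closed run; points: 32.8885,21.9686 70.3498,21.9686 70.3498,62.0422 32.8885,62.0422

[2] S356→`#ff00ff` (engrave); closed run; points: 26.1212,42.8745 25.5499,40.0023 23.9229,37.5675 21.4881,35.9405 18.6159,35.3692 15.7437,35.9405 13.3089,37.5675 11.6819,40.0023 11.1106,42.8745 11.6819,45.7467 13.3089,48.1815 15.7437,49.8085 18.6159,50.3798 21.4881,49.8085 23.9229,48.1815 25.5499,45.7467

[3] S854→`#ff8800` (cut); open run; points: 39.4711,108.9165 83.1673,57.6150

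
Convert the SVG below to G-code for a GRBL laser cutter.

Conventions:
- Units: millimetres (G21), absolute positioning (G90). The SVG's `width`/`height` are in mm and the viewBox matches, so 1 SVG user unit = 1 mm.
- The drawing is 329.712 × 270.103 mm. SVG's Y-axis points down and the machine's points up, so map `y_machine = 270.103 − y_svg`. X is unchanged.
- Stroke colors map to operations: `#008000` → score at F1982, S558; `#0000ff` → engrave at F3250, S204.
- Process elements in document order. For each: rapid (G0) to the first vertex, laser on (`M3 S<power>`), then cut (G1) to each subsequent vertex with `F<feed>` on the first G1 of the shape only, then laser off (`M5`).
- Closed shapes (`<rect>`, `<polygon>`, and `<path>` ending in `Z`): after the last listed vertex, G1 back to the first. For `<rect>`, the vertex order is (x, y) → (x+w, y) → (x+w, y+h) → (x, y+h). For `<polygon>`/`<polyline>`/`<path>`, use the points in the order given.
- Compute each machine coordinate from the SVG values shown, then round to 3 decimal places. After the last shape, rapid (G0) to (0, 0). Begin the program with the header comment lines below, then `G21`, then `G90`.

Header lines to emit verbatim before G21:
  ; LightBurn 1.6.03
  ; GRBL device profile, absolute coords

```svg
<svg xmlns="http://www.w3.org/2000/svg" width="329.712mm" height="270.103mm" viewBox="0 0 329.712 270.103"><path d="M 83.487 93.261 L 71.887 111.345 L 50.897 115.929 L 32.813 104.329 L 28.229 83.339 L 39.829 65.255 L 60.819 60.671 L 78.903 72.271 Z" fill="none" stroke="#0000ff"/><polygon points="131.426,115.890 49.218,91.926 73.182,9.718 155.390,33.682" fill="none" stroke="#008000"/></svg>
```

; LightBurn 1.6.03
; GRBL device profile, absolute coords
G21
G90
G0 X83.487 Y176.842
M3 S204
G1 X71.887 Y158.758 F3250
G1 X50.897 Y154.174
G1 X32.813 Y165.774
G1 X28.229 Y186.764
G1 X39.829 Y204.848
G1 X60.819 Y209.432
G1 X78.903 Y197.832
G1 X83.487 Y176.842
M5
G0 X131.426 Y154.213
M3 S558
G1 X49.218 Y178.177 F1982
G1 X73.182 Y260.385
G1 X155.390 Y236.421
G1 X131.426 Y154.213
M5
G0 X0.000 Y0.000

1 u = 1 mm; y_m = 270.103 − y.

[1] `<path>` regular polygon, #0000ff→engrave S204 F3250: (83.487,176.842) → (71.887,158.758) → (50.897,154.174) → (32.813,165.774) → (28.229,186.764) → (39.829,204.848) → (60.819,209.432) → (78.903,197.832) → (83.487,176.842) (closed)

[2] `<polygon>` regular polygon, #008000→score S558 F1982: (131.426,154.213) → (49.218,178.177) → (73.182,260.385) → (155.390,236.421) → (131.426,154.213) (closed)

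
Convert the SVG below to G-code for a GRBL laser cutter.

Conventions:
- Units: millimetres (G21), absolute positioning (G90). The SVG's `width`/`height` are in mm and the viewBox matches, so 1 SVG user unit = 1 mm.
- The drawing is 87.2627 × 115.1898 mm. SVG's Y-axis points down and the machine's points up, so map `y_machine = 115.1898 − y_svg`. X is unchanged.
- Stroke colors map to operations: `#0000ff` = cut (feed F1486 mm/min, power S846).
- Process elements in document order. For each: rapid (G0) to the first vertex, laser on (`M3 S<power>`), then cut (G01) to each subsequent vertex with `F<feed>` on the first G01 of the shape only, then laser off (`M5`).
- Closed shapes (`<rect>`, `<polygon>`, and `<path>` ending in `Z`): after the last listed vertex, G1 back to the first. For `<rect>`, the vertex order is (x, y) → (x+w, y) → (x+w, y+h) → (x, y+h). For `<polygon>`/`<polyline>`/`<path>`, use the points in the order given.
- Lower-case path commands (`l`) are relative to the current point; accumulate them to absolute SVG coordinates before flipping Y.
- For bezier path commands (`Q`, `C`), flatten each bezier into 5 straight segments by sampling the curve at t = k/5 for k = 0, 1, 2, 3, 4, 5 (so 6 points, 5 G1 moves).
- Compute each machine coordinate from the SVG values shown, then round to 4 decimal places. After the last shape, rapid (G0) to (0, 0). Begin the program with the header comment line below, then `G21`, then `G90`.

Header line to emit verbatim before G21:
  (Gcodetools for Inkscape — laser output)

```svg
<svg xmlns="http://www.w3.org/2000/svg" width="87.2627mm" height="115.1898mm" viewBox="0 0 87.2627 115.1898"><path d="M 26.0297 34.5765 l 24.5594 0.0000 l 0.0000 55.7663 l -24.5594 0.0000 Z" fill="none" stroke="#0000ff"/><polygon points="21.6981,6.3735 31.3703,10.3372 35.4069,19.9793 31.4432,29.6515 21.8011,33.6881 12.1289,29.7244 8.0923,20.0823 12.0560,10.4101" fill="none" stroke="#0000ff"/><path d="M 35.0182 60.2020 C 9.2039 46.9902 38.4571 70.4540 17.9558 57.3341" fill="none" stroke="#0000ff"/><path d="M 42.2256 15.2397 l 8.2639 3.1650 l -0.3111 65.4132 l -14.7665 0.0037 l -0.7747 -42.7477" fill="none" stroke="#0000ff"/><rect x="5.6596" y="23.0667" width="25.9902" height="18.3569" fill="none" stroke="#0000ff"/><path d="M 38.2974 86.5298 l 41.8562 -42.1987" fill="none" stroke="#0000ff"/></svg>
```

Since the viewBox matches the mm dimensions, user units are millimetres directly. The only transform is the Y-flip y_m = 115.1898 − y_svg.

Shape 1 is a rectangle drawn with `<path>`. Its stroke #0000ff means cut at S846, F1486. After flipping Y the toolpath is (26.0297,80.6133) → (50.5891,80.6133) → (50.5891,24.8470) → (26.0297,24.8470) → (26.0297,80.6133), returning to the start.

Shape 2 is a regular polygon drawn with `<polygon>`. Its stroke #0000ff means cut at S846, F1486. After flipping Y the toolpath is (21.6981,108.8163) → (31.3703,104.8526) → (35.4069,95.2105) → (31.4432,85.5383) → (21.8011,81.5017) → (12.1289,85.4654) → (8.0923,95.1075) → (12.0560,104.7797) → (21.6981,108.8163), returning to the start.

Shape 3 is a cubic bezier drawn with `<path>`. Its stroke #0000ff means cut at S846, F1486. After flipping Y the toolpath is (35.0182,54.9878) → (25.2991,59.0999) → (23.7648,57.9263) → (25.3838,54.9834) → (25.1246,53.7877) → (17.9558,57.8557).

Shape 4 is a open polyline drawn with `<path>`. Its stroke #0000ff means cut at S846, F1486. After flipping Y the toolpath is (42.2256,99.9501) → (50.4895,96.7851) → (50.1784,31.3719) → (35.4119,31.3682) → (34.6372,74.1159).

Shape 5 is a rectangle drawn with `<rect>`. Its stroke #0000ff means cut at S846, F1486. After flipping Y the toolpath is (5.6596,92.1231) → (31.6498,92.1231) → (31.6498,73.7662) → (5.6596,73.7662) → (5.6596,92.1231), returning to the start.

Shape 6 is a line segment drawn with `<path>`. Its stroke #0000ff means cut at S846, F1486. After flipping Y the toolpath is (38.2974,28.6600) → (80.1536,70.8587).

(Gcodetools for Inkscape — laser output)
G21
G90
G0 X26.0297 Y80.6133
M3 S846
G01 X50.5891 Y80.6133 F1486
G01 X50.5891 Y24.8470
G01 X26.0297 Y24.8470
G01 X26.0297 Y80.6133
M5
G0 X21.6981 Y108.8163
M3 S846
G01 X31.3703 Y104.8526 F1486
G01 X35.4069 Y95.2105
G01 X31.4432 Y85.5383
G01 X21.8011 Y81.5017
G01 X12.1289 Y85.4654
G01 X8.0923 Y95.1075
G01 X12.0560 Y104.7797
G01 X21.6981 Y108.8163
M5
G0 X35.0182 Y54.9878
M3 S846
G01 X25.2991 Y59.0999 F1486
G01 X23.7648 Y57.9263
G01 X25.3838 Y54.9834
G01 X25.1246 Y53.7877
G01 X17.9558 Y57.8557
M5
G0 X42.2256 Y99.9501
M3 S846
G01 X50.4895 Y96.7851 F1486
G01 X50.1784 Y31.3719
G01 X35.4119 Y31.3682
G01 X34.6372 Y74.1159
M5
G0 X5.6596 Y92.1231
M3 S846
G01 X31.6498 Y92.1231 F1486
G01 X31.6498 Y73.7662
G01 X5.6596 Y73.7662
G01 X5.6596 Y92.1231
M5
G0 X38.2974 Y28.6600
M3 S846
G01 X80.1536 Y70.8587 F1486
M5
G0 X0.0000 Y0.0000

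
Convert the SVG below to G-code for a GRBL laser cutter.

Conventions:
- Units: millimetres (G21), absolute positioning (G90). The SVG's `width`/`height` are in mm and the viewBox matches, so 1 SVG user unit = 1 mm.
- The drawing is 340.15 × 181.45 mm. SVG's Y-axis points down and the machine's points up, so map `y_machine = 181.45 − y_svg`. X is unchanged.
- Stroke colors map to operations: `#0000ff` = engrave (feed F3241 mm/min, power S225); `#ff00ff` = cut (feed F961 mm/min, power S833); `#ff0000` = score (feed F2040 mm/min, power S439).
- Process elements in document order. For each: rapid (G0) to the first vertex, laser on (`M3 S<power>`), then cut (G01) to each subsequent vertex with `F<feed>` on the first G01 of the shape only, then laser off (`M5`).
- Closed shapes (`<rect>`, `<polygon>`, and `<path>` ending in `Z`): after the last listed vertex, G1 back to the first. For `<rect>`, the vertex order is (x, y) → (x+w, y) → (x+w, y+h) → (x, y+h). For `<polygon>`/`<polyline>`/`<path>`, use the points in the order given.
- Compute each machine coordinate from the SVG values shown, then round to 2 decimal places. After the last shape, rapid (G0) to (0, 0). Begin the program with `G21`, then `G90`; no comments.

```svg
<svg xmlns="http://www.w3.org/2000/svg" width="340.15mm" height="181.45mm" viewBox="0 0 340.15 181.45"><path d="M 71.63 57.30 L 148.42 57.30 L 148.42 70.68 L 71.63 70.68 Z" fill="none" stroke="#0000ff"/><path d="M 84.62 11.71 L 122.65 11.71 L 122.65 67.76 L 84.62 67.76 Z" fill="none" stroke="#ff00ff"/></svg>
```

1 u = 1 mm; y_m = 181.45 − y.

[1] `<path>` rectangle, #0000ff→engrave S225 F3241: (71.63,124.15) → (148.42,124.15) → (148.42,110.77) → (71.63,110.77) → (71.63,124.15) (closed)

[2] `<path>` rectangle, #ff00ff→cut S833 F961: (84.62,169.74) → (122.65,169.74) → (122.65,113.69) → (84.62,113.69) → (84.62,169.74) (closed)

G21
G90
G0 X71.63 Y124.15
M3 S225
G01 X148.42 Y124.15 F3241
G01 X148.42 Y110.77
G01 X71.63 Y110.77
G01 X71.63 Y124.15
M5
G0 X84.62 Y169.74
M3 S833
G01 X122.65 Y169.74 F961
G01 X122.65 Y113.69
G01 X84.62 Y113.69
G01 X84.62 Y169.74
M5
G0 X0.00 Y0.00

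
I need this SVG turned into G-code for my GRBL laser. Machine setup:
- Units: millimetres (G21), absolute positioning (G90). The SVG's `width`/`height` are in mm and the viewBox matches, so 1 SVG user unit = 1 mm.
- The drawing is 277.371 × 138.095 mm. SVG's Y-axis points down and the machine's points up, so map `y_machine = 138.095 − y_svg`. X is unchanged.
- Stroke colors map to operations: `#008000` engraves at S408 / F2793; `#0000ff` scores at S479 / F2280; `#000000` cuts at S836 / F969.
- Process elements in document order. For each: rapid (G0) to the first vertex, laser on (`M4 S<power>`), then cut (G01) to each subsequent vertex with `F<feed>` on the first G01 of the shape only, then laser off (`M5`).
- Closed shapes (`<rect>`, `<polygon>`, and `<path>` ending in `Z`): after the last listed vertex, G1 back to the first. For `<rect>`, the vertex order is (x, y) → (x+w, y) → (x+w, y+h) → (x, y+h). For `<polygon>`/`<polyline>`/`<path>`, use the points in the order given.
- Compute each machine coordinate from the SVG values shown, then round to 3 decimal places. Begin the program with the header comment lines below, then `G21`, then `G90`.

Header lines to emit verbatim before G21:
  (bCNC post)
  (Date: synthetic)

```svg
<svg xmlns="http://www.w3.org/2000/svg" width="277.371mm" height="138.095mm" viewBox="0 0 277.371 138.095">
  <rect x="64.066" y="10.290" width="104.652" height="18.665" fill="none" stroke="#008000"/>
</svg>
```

1 u = 1 mm; y_m = 138.095 − y.

[1] `<rect>` rectangle, #008000→engrave S408 F2793: (64.066,127.805) → (168.718,127.805) → (168.718,109.140) → (64.066,109.140) → (64.066,127.805) (closed)

(bCNC post)
(Date: synthetic)
G21
G90
G0 X64.066 Y127.805
M4 S408
G01 X168.718 Y127.805 F2793
G01 X168.718 Y109.140
G01 X64.066 Y109.140
G01 X64.066 Y127.805
M5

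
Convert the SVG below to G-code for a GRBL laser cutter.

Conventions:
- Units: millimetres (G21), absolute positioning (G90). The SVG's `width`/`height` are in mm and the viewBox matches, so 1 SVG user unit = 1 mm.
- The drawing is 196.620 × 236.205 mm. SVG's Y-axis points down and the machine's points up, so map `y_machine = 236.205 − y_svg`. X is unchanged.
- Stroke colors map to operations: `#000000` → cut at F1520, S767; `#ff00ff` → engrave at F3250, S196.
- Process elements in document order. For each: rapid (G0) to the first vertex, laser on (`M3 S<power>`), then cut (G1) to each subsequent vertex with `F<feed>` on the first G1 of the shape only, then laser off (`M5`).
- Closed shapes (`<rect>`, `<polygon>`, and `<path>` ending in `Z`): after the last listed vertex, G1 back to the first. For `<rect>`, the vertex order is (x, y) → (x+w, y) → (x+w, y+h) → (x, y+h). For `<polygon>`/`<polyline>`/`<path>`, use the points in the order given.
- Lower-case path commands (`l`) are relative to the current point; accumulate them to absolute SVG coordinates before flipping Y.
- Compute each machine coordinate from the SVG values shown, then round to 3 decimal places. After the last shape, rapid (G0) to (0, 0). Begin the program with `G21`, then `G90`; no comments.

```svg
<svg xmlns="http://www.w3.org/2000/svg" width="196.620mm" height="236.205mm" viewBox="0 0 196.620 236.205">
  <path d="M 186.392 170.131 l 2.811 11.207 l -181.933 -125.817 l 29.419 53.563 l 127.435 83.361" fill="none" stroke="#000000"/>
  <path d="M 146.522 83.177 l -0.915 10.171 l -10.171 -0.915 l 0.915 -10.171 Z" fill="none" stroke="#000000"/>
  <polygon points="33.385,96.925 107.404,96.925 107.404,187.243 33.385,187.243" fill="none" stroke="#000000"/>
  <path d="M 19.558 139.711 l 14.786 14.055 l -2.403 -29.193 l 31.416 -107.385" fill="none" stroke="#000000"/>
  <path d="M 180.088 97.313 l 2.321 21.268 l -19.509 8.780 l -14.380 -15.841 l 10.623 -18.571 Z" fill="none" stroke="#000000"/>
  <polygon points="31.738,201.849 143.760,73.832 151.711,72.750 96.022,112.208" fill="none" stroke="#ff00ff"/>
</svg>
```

G21
G90
G0 X186.392 Y66.074
M3 S767
G1 X189.203 Y54.867 F1520
G1 X7.270 Y180.684
G1 X36.689 Y127.121
G1 X164.124 Y43.760
M5
G0 X146.522 Y153.028
M3 S767
G1 X145.607 Y142.857 F1520
G1 X135.436 Y143.772
G1 X136.351 Y153.943
G1 X146.522 Y153.028
M5
G0 X33.385 Y139.280
M3 S767
G1 X107.404 Y139.280 F1520
G1 X107.404 Y48.962
G1 X33.385 Y48.962
G1 X33.385 Y139.280
M5
G0 X19.558 Y96.494
M3 S767
G1 X34.344 Y82.439 F1520
G1 X31.941 Y111.632
G1 X63.357 Y219.017
M5
G0 X180.088 Y138.892
M3 S767
G1 X182.409 Y117.624 F1520
G1 X162.900 Y108.844
G1 X148.520 Y124.685
G1 X159.143 Y143.256
G1 X180.088 Y138.892
M5
G0 X31.738 Y34.356
M3 S196
G1 X143.760 Y162.373 F3250
G1 X151.711 Y163.455
G1 X96.022 Y123.997
G1 X31.738 Y34.356
M5
G0 X0.000 Y0.000

1 u = 1 mm; y_m = 236.205 − y.

[1] `<path>` open polyline, #000000→cut S767 F1520: (186.392,66.074) → (189.203,54.867) → (7.270,180.684) → (36.689,127.121) → (164.124,43.760)

[2] `<path>` regular polygon, #000000→cut S767 F1520: (146.522,153.028) → (145.607,142.857) → (135.436,143.772) → (136.351,153.943) → (146.522,153.028) (closed)

[3] `<polygon>` rectangle, #000000→cut S767 F1520: (33.385,139.280) → (107.404,139.280) → (107.404,48.962) → (33.385,48.962) → (33.385,139.280) (closed)

[4] `<path>` open polyline, #000000→cut S767 F1520: (19.558,96.494) → (34.344,82.439) → (31.941,111.632) → (63.357,219.017)

[5] `<path>` regular polygon, #000000→cut S767 F1520: (180.088,138.892) → (182.409,117.624) → (162.900,108.844) → (148.520,124.685) → (159.143,143.256) → (180.088,138.892) (closed)

[6] `<polygon>` closed polygon, #ff00ff→engrave S196 F3250: (31.738,34.356) → (143.760,162.373) → (151.711,163.455) → (96.022,123.997) → (31.738,34.356) (closed)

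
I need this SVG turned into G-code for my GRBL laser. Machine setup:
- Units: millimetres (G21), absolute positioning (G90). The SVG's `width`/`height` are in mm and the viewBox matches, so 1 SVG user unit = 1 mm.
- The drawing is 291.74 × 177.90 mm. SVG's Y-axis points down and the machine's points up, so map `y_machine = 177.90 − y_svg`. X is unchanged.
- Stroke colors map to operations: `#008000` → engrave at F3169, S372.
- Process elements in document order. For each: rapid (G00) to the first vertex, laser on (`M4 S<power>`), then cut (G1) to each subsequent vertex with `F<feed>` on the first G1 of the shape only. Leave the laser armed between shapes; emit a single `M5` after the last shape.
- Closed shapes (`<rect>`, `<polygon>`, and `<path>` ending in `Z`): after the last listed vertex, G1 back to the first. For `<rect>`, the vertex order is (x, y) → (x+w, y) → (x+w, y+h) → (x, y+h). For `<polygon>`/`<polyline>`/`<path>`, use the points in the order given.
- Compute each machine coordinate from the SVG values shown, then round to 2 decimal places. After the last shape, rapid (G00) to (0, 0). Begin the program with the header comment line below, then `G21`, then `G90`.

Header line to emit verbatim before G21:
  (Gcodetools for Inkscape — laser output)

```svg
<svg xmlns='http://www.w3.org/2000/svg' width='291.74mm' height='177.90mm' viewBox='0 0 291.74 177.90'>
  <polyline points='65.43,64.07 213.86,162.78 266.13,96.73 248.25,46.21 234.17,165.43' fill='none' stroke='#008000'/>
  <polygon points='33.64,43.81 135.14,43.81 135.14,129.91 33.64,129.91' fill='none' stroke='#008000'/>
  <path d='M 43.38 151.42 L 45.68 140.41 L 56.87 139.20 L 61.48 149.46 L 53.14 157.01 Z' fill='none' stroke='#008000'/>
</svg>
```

(Gcodetools for Inkscape — laser output)
G21
G90
G00 X65.43 Y113.83
M4 S372
G1 X213.86 Y15.12 F3169
G1 X266.13 Y81.17
G1 X248.25 Y131.69
G1 X234.17 Y12.47
G00 X33.64 Y134.09
M4 S372
G1 X135.14 Y134.09 F3169
G1 X135.14 Y47.99
G1 X33.64 Y47.99
G1 X33.64 Y134.09
G00 X43.38 Y26.48
M4 S372
G1 X45.68 Y37.49 F3169
G1 X56.87 Y38.70
G1 X61.48 Y28.44
G1 X53.14 Y20.89
G1 X43.38 Y26.48
M5
G00 X0.00 Y0.00

1 u = 1 mm; y_m = 177.90 − y.

[1] `<polyline>` open polyline, #008000→engrave S372 F3169: (65.43,113.83) → (213.86,15.12) → (266.13,81.17) → (248.25,131.69) → (234.17,12.47)

[2] `<polygon>` rectangle, #008000→engrave S372 F3169: (33.64,134.09) → (135.14,134.09) → (135.14,47.99) → (33.64,47.99) → (33.64,134.09) (closed)

[3] `<path>` regular polygon, #008000→engrave S372 F3169: (43.38,26.48) → (45.68,37.49) → (56.87,38.70) → (61.48,28.44) → (53.14,20.89) → (43.38,26.48) (closed)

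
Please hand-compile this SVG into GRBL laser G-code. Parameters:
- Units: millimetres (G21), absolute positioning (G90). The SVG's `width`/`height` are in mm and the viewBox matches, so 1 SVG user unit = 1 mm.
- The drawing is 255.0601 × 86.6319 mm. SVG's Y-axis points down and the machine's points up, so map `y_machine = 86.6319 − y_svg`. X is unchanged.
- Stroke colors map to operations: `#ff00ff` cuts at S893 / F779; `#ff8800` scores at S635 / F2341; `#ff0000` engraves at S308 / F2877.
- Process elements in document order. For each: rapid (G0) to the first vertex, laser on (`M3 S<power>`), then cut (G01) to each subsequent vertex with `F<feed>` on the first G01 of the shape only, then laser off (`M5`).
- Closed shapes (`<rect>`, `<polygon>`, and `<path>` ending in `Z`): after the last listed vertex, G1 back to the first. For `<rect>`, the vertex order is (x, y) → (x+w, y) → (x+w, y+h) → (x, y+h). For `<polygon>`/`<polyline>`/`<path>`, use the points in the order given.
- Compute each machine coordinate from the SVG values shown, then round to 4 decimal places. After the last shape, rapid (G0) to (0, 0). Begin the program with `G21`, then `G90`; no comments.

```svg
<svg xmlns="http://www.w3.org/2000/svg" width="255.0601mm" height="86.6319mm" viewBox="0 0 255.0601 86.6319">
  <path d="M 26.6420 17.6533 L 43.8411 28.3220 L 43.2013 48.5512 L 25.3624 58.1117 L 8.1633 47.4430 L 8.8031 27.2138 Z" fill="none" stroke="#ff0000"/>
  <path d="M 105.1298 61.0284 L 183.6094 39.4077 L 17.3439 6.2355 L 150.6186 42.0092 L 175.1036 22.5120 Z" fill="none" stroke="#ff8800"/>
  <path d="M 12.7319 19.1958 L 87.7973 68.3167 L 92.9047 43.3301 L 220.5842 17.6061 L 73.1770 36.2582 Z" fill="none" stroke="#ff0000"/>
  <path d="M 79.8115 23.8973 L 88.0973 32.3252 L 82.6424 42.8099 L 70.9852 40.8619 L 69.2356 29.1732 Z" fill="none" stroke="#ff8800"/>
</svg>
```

Since the viewBox matches the mm dimensions, user units are millimetres directly. The only transform is the Y-flip y_m = 86.6319 − y_svg.

Shape 1 is a regular polygon drawn with `<path>`. Its stroke #ff0000 means engrave at S308, F2877. After flipping Y the toolpath is (26.6420,68.9786) → (43.8411,58.3099) → (43.2013,38.0807) → (25.3624,28.5202) → (8.1633,39.1889) → (8.8031,59.4181) → (26.6420,68.9786), returning to the start.

Shape 2 is a closed polygon drawn with `<path>`. Its stroke #ff8800 means score at S635, F2341. After flipping Y the toolpath is (105.1298,25.6035) → (183.6094,47.2242) → (17.3439,80.3964) → (150.6186,44.6227) → (175.1036,64.1199) → (105.1298,25.6035), returning to the start.

Shape 3 is a closed polygon drawn with `<path>`. Its stroke #ff0000 means engrave at S308, F2877. After flipping Y the toolpath is (12.7319,67.4361) → (87.7973,18.3152) → (92.9047,43.3018) → (220.5842,69.0258) → (73.1770,50.3737) → (12.7319,67.4361), returning to the start.

Shape 4 is a regular polygon drawn with `<path>`. Its stroke #ff8800 means score at S635, F2341. After flipping Y the toolpath is (79.8115,62.7346) → (88.0973,54.3067) → (82.6424,43.8220) → (70.9852,45.7700) → (69.2356,57.4587) → (79.8115,62.7346), returning to the start.

G21
G90
G0 X26.6420 Y68.9786
M3 S308
G01 X43.8411 Y58.3099 F2877
G01 X43.2013 Y38.0807
G01 X25.3624 Y28.5202
G01 X8.1633 Y39.1889
G01 X8.8031 Y59.4181
G01 X26.6420 Y68.9786
M5
G0 X105.1298 Y25.6035
M3 S635
G01 X183.6094 Y47.2242 F2341
G01 X17.3439 Y80.3964
G01 X150.6186 Y44.6227
G01 X175.1036 Y64.1199
G01 X105.1298 Y25.6035
M5
G0 X12.7319 Y67.4361
M3 S308
G01 X87.7973 Y18.3152 F2877
G01 X92.9047 Y43.3018
G01 X220.5842 Y69.0258
G01 X73.1770 Y50.3737
G01 X12.7319 Y67.4361
M5
G0 X79.8115 Y62.7346
M3 S635
G01 X88.0973 Y54.3067 F2341
G01 X82.6424 Y43.8220
G01 X70.9852 Y45.7700
G01 X69.2356 Y57.4587
G01 X79.8115 Y62.7346
M5
G0 X0.0000 Y0.0000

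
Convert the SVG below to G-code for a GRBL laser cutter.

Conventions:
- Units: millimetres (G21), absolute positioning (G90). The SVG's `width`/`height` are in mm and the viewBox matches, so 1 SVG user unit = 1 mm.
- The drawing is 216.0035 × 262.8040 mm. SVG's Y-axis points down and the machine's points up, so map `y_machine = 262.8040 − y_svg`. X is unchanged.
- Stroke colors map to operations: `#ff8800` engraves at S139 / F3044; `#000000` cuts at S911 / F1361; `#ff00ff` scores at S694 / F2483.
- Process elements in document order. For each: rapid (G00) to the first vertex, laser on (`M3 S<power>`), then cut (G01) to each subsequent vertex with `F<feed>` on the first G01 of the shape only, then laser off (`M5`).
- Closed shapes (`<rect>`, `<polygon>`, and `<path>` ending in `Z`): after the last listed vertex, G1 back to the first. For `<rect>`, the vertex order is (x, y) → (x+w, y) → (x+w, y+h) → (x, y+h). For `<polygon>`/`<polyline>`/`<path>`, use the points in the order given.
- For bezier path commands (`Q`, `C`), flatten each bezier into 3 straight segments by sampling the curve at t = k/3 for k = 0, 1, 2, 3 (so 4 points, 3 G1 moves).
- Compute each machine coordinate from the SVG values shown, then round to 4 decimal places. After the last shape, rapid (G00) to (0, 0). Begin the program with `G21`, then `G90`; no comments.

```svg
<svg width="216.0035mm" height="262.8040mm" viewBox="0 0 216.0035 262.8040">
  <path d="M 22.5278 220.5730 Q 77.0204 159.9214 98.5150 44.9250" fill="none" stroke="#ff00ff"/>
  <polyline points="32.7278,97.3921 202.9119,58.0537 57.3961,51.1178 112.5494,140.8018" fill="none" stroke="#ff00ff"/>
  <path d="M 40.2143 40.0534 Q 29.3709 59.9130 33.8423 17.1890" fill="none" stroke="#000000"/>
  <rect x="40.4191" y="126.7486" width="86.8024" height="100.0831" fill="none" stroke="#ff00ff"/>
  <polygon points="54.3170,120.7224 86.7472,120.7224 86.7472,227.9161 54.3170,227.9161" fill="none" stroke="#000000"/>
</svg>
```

Since the viewBox matches the mm dimensions, user units are millimetres directly. The only transform is the Y-flip y_m = 262.8040 − y_svg.

Shape 1 is a quadratic bezier drawn with `<path>`. Its stroke #ff00ff means score at S694, F2483. After flipping Y the toolpath is (22.5278,42.2310) → (55.1898,88.7037) → (80.5188,147.2530) → (98.5150,217.8790).

Shape 2 is a open polyline drawn with `<polyline>`. Its stroke #ff00ff means score at S694, F2483. After flipping Y the toolpath is (32.7278,165.4119) → (202.9119,204.7503) → (57.3961,211.6862) → (112.5494,122.0022).

Shape 3 is a quadratic bezier drawn with `<path>`. Its stroke #000000 means cut at S911, F1361. After flipping Y the toolpath is (40.2143,222.7506) → (34.6870,216.4646) → (32.5630,224.0861) → (33.8423,245.6150).

Shape 4 is a rectangle drawn with `<rect>`. Its stroke #ff00ff means score at S694, F2483. After flipping Y the toolpath is (40.4191,136.0554) → (127.2215,136.0554) → (127.2215,35.9723) → (40.4191,35.9723) → (40.4191,136.0554), returning to the start.

Shape 5 is a rectangle drawn with `<polygon>`. Its stroke #000000 means cut at S911, F1361. After flipping Y the toolpath is (54.3170,142.0816) → (86.7472,142.0816) → (86.7472,34.8879) → (54.3170,34.8879) → (54.3170,142.0816), returning to the start.

G21
G90
G00 X22.5278 Y42.2310
M3 S694
G01 X55.1898 Y88.7037 F2483
G01 X80.5188 Y147.2530
G01 X98.5150 Y217.8790
M5
G00 X32.7278 Y165.4119
M3 S694
G01 X202.9119 Y204.7503 F2483
G01 X57.3961 Y211.6862
G01 X112.5494 Y122.0022
M5
G00 X40.2143 Y222.7506
M3 S911
G01 X34.6870 Y216.4646 F1361
G01 X32.5630 Y224.0861
G01 X33.8423 Y245.6150
M5
G00 X40.4191 Y136.0554
M3 S694
G01 X127.2215 Y136.0554 F2483
G01 X127.2215 Y35.9723
G01 X40.4191 Y35.9723
G01 X40.4191 Y136.0554
M5
G00 X54.3170 Y142.0816
M3 S911
G01 X86.7472 Y142.0816 F1361
G01 X86.7472 Y34.8879
G01 X54.3170 Y34.8879
G01 X54.3170 Y142.0816
M5
G00 X0.0000 Y0.0000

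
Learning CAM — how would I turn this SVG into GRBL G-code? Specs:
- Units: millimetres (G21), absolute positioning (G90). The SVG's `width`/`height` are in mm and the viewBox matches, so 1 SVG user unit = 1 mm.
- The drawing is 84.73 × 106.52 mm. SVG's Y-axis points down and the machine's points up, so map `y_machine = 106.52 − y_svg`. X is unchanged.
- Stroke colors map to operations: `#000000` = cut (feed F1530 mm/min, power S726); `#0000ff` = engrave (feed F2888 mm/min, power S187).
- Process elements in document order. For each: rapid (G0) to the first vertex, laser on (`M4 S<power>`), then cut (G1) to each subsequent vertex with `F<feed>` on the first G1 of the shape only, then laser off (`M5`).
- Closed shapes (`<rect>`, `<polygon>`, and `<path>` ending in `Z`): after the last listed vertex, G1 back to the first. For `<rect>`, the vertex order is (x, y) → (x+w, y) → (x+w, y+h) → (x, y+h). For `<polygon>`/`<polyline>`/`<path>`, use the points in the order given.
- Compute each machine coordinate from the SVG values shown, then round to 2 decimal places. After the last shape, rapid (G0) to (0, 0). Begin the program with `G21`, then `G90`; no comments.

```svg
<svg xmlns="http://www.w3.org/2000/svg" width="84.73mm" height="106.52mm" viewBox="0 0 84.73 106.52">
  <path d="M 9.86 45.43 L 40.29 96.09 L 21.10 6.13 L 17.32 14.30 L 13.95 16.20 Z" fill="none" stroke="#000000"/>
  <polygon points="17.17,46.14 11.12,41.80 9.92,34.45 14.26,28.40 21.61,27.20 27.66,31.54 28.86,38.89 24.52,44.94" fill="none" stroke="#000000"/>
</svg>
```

1 u = 1 mm; y_m = 106.52 − y.

[1] `<path>` closed polygon, #000000→cut S726 F1530: (9.86,61.09) → (40.29,10.43) → (21.10,100.39) → (17.32,92.22) → (13.95,90.32) → (9.86,61.09) (closed)

[2] `<polygon>` regular polygon, #000000→cut S726 F1530: (17.17,60.38) → (11.12,64.72) → (9.92,72.07) → (14.26,78.12) → (21.61,79.32) → (27.66,74.98) → (28.86,67.63) → (24.52,61.58) → (17.17,60.38) (closed)

G21
G90
G0 X9.86 Y61.09
M4 S726
G1 X40.29 Y10.43 F1530
G1 X21.10 Y100.39
G1 X17.32 Y92.22
G1 X13.95 Y90.32
G1 X9.86 Y61.09
M5
G0 X17.17 Y60.38
M4 S726
G1 X11.12 Y64.72 F1530
G1 X9.92 Y72.07
G1 X14.26 Y78.12
G1 X21.61 Y79.32
G1 X27.66 Y74.98
G1 X28.86 Y67.63
G1 X24.52 Y61.58
G1 X17.17 Y60.38
M5
G0 X0.00 Y0.00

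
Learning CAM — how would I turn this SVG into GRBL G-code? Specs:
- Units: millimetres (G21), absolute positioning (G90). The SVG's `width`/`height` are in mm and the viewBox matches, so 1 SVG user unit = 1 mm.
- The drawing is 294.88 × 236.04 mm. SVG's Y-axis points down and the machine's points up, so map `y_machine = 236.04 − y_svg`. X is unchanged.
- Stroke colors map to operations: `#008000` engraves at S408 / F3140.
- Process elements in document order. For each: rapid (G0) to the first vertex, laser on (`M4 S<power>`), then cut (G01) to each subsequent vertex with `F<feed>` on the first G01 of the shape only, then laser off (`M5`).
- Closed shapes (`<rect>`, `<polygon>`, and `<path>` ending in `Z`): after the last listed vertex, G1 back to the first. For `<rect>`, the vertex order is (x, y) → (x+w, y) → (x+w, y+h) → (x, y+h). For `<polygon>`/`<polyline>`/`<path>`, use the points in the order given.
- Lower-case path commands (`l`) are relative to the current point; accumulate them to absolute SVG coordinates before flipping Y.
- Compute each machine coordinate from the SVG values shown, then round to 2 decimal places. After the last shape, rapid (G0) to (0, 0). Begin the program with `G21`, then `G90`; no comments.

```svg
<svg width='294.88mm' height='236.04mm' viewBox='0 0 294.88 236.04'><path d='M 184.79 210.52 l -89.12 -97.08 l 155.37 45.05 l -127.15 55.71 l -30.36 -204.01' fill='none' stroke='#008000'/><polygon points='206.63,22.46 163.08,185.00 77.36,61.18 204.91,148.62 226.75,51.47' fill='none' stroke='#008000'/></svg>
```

G21
G90
G0 X184.79 Y25.52
M4 S408
G01 X95.67 Y122.60 F3140
G01 X251.04 Y77.55
G01 X123.89 Y21.84
G01 X93.53 Y225.85
M5
G0 X206.63 Y213.58
M4 S408
G01 X163.08 Y51.04 F3140
G01 X77.36 Y174.86
G01 X204.91 Y87.42
G01 X226.75 Y184.57
G01 X206.63 Y213.58
M5
G0 X0.00 Y0.00

viewBox `0 0 294.88 236.04` with mm width/height → 1 unit = 1 mm. Flip: y_m = 236.04 − y_svg.

**Shape 1** — `<path>` open polyline, stroke `#008000` → engrave (S408, F3140). Machine vertices: (184.79,25.52) → (95.67,122.60) → (251.04,77.55) → (123.89,21.84) → (93.53,225.85). Open path.

**Shape 2** — `<polygon>` closed polygon, stroke `#008000` → engrave (S408, F3140). Machine vertices: (206.63,213.58) → (163.08,51.04) → (77.36,174.86) → (204.91,87.42) → (226.75,184.57) → (206.63,213.58). Closed: final G1 returns to the first vertex.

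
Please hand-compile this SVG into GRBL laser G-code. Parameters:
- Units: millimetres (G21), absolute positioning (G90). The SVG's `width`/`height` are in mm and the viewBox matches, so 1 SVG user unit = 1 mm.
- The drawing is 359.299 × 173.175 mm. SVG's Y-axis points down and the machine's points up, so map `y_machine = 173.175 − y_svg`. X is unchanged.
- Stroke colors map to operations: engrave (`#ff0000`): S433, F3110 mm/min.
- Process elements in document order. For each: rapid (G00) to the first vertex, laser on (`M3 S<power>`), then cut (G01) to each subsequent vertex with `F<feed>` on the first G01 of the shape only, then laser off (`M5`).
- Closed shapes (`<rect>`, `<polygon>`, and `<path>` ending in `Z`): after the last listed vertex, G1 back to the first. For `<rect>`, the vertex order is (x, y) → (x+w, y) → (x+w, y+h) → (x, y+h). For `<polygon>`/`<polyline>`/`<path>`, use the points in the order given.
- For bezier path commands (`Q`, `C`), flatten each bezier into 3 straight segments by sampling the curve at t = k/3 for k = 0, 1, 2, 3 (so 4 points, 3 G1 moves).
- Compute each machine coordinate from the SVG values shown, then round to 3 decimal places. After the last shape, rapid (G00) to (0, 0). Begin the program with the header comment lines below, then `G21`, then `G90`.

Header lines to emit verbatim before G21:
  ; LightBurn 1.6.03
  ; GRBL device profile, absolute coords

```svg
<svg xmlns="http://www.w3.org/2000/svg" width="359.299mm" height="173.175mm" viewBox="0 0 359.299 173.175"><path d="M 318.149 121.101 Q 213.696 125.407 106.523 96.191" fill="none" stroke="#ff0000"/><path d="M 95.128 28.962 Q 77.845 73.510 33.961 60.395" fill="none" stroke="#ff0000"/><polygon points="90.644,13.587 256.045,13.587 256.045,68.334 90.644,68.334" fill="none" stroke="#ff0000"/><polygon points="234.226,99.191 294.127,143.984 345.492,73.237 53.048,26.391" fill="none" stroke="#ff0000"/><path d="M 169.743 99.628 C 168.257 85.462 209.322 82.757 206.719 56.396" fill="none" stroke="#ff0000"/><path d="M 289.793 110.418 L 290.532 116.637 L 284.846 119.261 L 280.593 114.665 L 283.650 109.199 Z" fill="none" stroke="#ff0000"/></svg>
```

; LightBurn 1.6.03
; GRBL device profile, absolute coords
G21
G90
G00 X318.149 Y52.074
M3 S433
G01 X248.211 Y52.928 F3110
G01 X177.669 Y61.231
G01 X106.523 Y76.984
M5
G00 X95.128 Y144.213
M3 S433
G01 X80.650 Y120.921 F3110
G01 X60.261 Y110.444
G01 X33.961 Y112.780
M5
G00 X90.644 Y159.588
M3 S433
G01 X256.045 Y159.588 F3110
G01 X256.045 Y104.841
G01 X90.644 Y104.841
G01 X90.644 Y159.588
M5
G00 X234.226 Y73.984
M3 S433
G01 X294.127 Y29.191 F3110
G01 X345.492 Y99.938
G01 X53.048 Y146.784
G01 X234.226 Y73.984
M5
G00 X169.743 Y73.547
M3 S433
G01 X179.247 Y85.193 F3110
G01 X197.959 Y97.003
G01 X206.719 Y116.779
M5
G00 X289.793 Y62.757
M3 S433
G01 X290.532 Y56.538 F3110
G01 X284.846 Y53.914
G01 X280.593 Y58.510
G01 X283.650 Y63.976
G01 X289.793 Y62.757
M5
G00 X0.000 Y0.000

1 u = 1 mm; y_m = 173.175 − y.

[1] `<path>` quadratic bezier, #ff0000→engrave S433 F3110: (318.149,52.074) → (248.211,52.928) → (177.669,61.231) → (106.523,76.984)

[2] `<path>` quadratic bezier, #ff0000→engrave S433 F3110: (95.128,144.213) → (80.650,120.921) → (60.261,110.444) → (33.961,112.780)

[3] `<polygon>` rectangle, #ff0000→engrave S433 F3110: (90.644,159.588) → (256.045,159.588) → (256.045,104.841) → (90.644,104.841) → (90.644,159.588) (closed)

[4] `<polygon>` closed polygon, #ff0000→engrave S433 F3110: (234.226,73.984) → (294.127,29.191) → (345.492,99.938) → (53.048,146.784) → (234.226,73.984) (closed)

[5] `<path>` cubic bezier, #ff0000→engrave S433 F3110: (169.743,73.547) → (179.247,85.193) → (197.959,97.003) → (206.719,116.779)

[6] `<path>` regular polygon, #ff0000→engrave S433 F3110: (289.793,62.757) → (290.532,56.538) → (284.846,53.914) → (280.593,58.510) → (283.650,63.976) → (289.793,62.757) (closed)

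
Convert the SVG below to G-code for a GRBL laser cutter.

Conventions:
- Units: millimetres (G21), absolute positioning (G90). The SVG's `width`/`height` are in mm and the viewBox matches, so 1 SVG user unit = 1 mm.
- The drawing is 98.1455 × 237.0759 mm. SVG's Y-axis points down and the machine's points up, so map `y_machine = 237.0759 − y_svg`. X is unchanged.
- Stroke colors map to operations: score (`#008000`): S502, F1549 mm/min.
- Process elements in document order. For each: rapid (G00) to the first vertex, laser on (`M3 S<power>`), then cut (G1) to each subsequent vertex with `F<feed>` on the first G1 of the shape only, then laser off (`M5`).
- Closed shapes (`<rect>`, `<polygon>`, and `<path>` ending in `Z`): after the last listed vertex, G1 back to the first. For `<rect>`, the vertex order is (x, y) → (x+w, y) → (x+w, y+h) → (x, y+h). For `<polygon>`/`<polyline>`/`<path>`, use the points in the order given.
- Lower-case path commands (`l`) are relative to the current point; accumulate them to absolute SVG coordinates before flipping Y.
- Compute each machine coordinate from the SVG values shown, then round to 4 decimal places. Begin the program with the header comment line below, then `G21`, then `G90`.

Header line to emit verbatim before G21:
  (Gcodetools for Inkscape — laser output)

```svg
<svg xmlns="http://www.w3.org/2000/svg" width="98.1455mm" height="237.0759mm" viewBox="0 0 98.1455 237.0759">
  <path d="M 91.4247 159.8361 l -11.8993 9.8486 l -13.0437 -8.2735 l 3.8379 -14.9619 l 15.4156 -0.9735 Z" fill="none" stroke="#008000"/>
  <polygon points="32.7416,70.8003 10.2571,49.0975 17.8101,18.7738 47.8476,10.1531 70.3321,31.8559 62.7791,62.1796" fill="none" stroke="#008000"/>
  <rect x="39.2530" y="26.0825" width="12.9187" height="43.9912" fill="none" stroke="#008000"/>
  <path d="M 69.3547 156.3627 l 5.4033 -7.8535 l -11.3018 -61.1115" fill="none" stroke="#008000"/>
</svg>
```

Since the viewBox matches the mm dimensions, user units are millimetres directly. The only transform is the Y-flip y_m = 237.0759 − y_svg.

Shape 1 is a regular polygon drawn with `<path>`. Its stroke #008000 means score at S502, F1549. After flipping Y the toolpath is (91.4247,77.2398) → (79.5254,67.3912) → (66.4817,75.6647) → (70.3196,90.6266) → (85.7352,91.6001) → (91.4247,77.2398), returning to the start.

Shape 2 is a regular polygon drawn with `<polygon>`. Its stroke #008000 means score at S502, F1549. After flipping Y the toolpath is (32.7416,166.2756) → (10.2571,187.9784) → (17.8101,218.3021) → (47.8476,226.9228) → (70.3321,205.2200) → (62.7791,174.8963) → (32.7416,166.2756), returning to the start.

Shape 3 is a rectangle drawn with `<rect>`. Its stroke #008000 means score at S502, F1549. After flipping Y the toolpath is (39.2530,210.9934) → (52.1717,210.9934) → (52.1717,167.0022) → (39.2530,167.0022) → (39.2530,210.9934), returning to the start.

Shape 4 is a open polyline drawn with `<path>`. Its stroke #008000 means score at S502, F1549. After flipping Y the toolpath is (69.3547,80.7132) → (74.7580,88.5667) → (63.4562,149.6782).

(Gcodetools for Inkscape — laser output)
G21
G90
G00 X91.4247 Y77.2398
M3 S502
G1 X79.5254 Y67.3912 F1549
G1 X66.4817 Y75.6647
G1 X70.3196 Y90.6266
G1 X85.7352 Y91.6001
G1 X91.4247 Y77.2398
M5
G00 X32.7416 Y166.2756
M3 S502
G1 X10.2571 Y187.9784 F1549
G1 X17.8101 Y218.3021
G1 X47.8476 Y226.9228
G1 X70.3321 Y205.2200
G1 X62.7791 Y174.8963
G1 X32.7416 Y166.2756
M5
G00 X39.2530 Y210.9934
M3 S502
G1 X52.1717 Y210.9934 F1549
G1 X52.1717 Y167.0022
G1 X39.2530 Y167.0022
G1 X39.2530 Y210.9934
M5
G00 X69.3547 Y80.7132
M3 S502
G1 X74.7580 Y88.5667 F1549
G1 X63.4562 Y149.6782
M5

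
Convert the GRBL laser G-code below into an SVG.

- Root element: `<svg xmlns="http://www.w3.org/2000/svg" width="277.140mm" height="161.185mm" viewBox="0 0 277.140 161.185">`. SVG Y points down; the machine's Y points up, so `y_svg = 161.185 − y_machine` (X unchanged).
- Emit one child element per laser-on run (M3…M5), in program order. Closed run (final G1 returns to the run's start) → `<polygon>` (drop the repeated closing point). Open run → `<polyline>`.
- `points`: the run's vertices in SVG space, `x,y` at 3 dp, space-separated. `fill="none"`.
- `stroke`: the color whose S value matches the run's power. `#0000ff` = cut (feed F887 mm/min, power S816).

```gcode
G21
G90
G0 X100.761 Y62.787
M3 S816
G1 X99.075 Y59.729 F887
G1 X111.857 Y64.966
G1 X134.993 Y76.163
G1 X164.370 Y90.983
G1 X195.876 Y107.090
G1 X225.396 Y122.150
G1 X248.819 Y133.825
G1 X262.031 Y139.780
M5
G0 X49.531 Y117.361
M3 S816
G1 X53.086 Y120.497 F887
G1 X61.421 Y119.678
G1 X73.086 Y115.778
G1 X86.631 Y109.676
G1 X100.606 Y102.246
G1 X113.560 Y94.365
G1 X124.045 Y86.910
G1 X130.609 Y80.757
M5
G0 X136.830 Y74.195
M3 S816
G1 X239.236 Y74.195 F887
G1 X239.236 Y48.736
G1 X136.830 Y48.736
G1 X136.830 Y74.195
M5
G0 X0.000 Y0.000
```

Each laser-on run becomes one SVG element. Flip Y back into SVG space with y_svg = 161.185 − y_machine. Every run uses S816, so all elements get stroke `#0000ff` (cut).

Run 1: The run is open, so emit a `<polyline>` with points (Y-flipped): 100.761,98.398 99.075,101.456 111.857,96.219 134.993,85.022 164.370,70.202 195.876,54.095 225.396,39.035 248.819,27.360 262.031,21.405.

Run 2: The run is open, so emit a `<polyline>` with points (Y-flipped): 49.531,43.824 53.086,40.688 61.421,41.507 73.086,45.407 86.631,51.509 100.606,58.939 113.560,66.820 124.045,74.275 130.609,80.428.

Run 3: The run returns to its start, so emit a `<polygon>` with points (Y-flipped): 136.830,86.990 239.236,86.990 239.236,112.449 136.830,112.449.

<svg xmlns="http://www.w3.org/2000/svg" width="277.140mm" height="161.185mm" viewBox="0 0 277.140 161.185">
  <polyline points="100.761,98.398 99.075,101.456 111.857,96.219 134.993,85.022 164.370,70.202 195.876,54.095 225.396,39.035 248.819,27.360 262.031,21.405" fill="none" stroke="#0000ff"/>
  <polyline points="49.531,43.824 53.086,40.688 61.421,41.507 73.086,45.407 86.631,51.509 100.606,58.939 113.560,66.820 124.045,74.275 130.609,80.428" fill="none" stroke="#0000ff"/>
  <polygon points="136.830,86.990 239.236,86.990 239.236,112.449 136.830,112.449" fill="none" stroke="#0000ff"/>
</svg>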